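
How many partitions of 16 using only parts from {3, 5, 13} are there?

Enumerating:
3, 13
3, 3, 5, 5

2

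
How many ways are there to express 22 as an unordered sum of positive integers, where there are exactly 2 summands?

The partitions of 22 that satisfy the conditions:
21,1
20,2
19,3
18,4
17,5
16,6
15,7
14,8
13,9
12,10
11,11
That's 11 in total.

11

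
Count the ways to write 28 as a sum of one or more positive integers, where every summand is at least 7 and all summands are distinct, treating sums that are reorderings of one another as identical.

Listing the qualifying partitions of 28:
28
21+7
20+8
19+9
18+10
17+11
16+12
15+13
13+8+7
12+9+7
11+10+7
11+9+8

12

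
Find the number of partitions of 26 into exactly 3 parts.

There are too many to list fully; the first 12 (by largest part) are:
24+1+1
23+2+1
22+3+1
22+2+2
21+4+1
21+3+2
20+5+1
20+4+2
20+3+3
19+6+1
19+5+2
19+4+3
…and 44 more, for 56 total.

56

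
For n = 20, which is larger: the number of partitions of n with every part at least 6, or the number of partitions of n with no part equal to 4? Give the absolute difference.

Partitions of 20 with every part at least 6: 8.
Partitions of 20 with no part equal to 4: 396.
|8 − 396| = 388.

388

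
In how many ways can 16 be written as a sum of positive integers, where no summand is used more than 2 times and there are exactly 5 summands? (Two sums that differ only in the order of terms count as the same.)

21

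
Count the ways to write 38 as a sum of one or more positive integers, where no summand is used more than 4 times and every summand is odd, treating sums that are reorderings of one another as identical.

344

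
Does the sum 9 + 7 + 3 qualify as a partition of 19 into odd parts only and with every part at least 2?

Yes

The parts sum to 19, and the condition 'every summand is odd' holds; the condition 'every summand is at least 2' holds.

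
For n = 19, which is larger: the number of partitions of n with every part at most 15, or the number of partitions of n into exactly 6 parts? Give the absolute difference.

412

Partitions of 19 with every part at most 15: 483.
Partitions of 19 into exactly 6 parts: 71.
|483 − 71| = 412.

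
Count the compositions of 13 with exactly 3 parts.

A composition of 13 into 3 positive parts is chosen by placing 2 dividers among the 12 gaps between 13 units: C(12,2) = 66.

66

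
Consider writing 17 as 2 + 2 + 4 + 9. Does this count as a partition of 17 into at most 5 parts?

The parts sum to 17, and the condition 'there are at most 5 summands' holds.

Yes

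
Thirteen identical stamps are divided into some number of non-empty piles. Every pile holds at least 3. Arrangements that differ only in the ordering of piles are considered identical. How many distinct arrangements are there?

Listing the qualifying partitions of 13:
13
10, 3
9, 4
8, 5
7, 6
7, 3, 3
6, 4, 3
5, 5, 3
5, 4, 4
4, 3, 3, 3
That's 10 in total.

10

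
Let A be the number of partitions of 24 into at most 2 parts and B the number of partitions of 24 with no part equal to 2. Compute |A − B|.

Partitions of 24 into at most 2 parts: 13.
Partitions of 24 with no part equal to 2: 573.
|13 − 573| = 560.

560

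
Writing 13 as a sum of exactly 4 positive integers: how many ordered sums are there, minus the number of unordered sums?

202

Ordered (compositions into 4 parts): C(12,3) = 220.
Unordered (partitions into 4 parts): 18.
Difference: 220 − 18 = 202.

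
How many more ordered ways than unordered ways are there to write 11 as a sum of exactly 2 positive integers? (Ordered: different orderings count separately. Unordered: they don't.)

Ordered (compositions into 2 parts): C(10,1) = 10.
Partitions of 11 into exactly 2 parts: 5.
Difference: 10 − 5 = 5.

5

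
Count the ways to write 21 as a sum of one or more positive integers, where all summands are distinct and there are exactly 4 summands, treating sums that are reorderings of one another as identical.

27

A partial list (first 12 by largest part):
15 + 3 + 2 + 1
14 + 4 + 2 + 1
13 + 5 + 2 + 1
13 + 4 + 3 + 1
12 + 6 + 2 + 1
12 + 5 + 3 + 1
12 + 4 + 3 + 2
11 + 7 + 2 + 1
11 + 6 + 3 + 1
11 + 5 + 4 + 1
11 + 5 + 3 + 2
10 + 8 + 2 + 1
…and 15 more, for 27 total.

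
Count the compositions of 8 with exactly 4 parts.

By stars and bars with positive parts, the count is C(7,3) = 35.

35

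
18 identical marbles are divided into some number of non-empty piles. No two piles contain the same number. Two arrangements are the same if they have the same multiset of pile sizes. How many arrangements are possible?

46

There are too many to list fully; the first 12 (by largest part) are:
18
1 + 17
2 + 16
3 + 15
1 + 2 + 15
4 + 14
1 + 3 + 14
5 + 13
1 + 4 + 13
2 + 3 + 13
6 + 12
1 + 5 + 12
…and 34 more, for 46 total.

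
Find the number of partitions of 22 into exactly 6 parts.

Enumerating by decreasing first part gives 136 partitions in all.

136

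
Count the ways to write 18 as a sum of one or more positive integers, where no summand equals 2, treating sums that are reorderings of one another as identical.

154

Direct enumeration gives 154 partitions.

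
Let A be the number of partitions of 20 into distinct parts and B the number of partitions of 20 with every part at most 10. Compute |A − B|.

Partitions of 20 into distinct parts: 64.
Partitions of 20 with every part at most 10: 530.
|64 − 530| = 466.

466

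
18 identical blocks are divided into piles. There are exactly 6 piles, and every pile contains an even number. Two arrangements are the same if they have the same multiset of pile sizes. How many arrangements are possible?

3

Listing the qualifying partitions of 18:
8, 2, 2, 2, 2, 2
6, 4, 2, 2, 2, 2
4, 4, 4, 2, 2, 2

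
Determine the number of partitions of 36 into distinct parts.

668

A full systematic count gives 668.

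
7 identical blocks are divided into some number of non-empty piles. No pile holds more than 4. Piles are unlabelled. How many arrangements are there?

11

The partitions of 7 that satisfy the conditions:
4, 3
4, 2, 1
4, 1, 1, 1
3, 3, 1
3, 2, 2
3, 2, 1, 1
3, 1, 1, 1, 1
2, 2, 2, 1
2, 2, 1, 1, 1
2, 1, 1, 1, 1, 1
1, 1, 1, 1, 1, 1, 1
Counting gives 11.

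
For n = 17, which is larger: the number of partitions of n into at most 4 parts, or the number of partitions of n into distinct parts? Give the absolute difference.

34

Partitions of 17 into at most 4 parts: 72.
Partitions of 17 into distinct parts: 38.
|72 − 38| = 34.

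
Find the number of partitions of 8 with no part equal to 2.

The partitions of 8 that satisfy the conditions:
8
7,1
6,1,1
5,3
5,1,1,1
4,4
4,3,1
4,1,1,1,1
3,3,1,1
3,1,1,1,1,1
1,1,1,1,1,1,1,1

11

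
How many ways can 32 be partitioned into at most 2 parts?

They are:
32
1,31
2,30
3,29
4,28
5,27
6,26
7,25
8,24
9,23
10,22
11,21
12,20
13,19
14,18
15,17
16,16
Counting gives 17.

17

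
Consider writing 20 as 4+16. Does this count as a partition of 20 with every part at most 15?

The parts sum to 20, and the condition 'no summand exceeds 15' is violated.

No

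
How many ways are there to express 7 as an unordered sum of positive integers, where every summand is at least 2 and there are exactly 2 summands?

Enumerating:
5+2
4+3

2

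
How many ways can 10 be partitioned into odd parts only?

They are:
9 + 1
7 + 3
7 + 1 + 1 + 1
5 + 5
5 + 3 + 1 + 1
5 + 1 + 1 + 1 + 1 + 1
3 + 3 + 3 + 1
3 + 3 + 1 + 1 + 1 + 1
3 + 1 + 1 + 1 + 1 + 1 + 1 + 1
1 + 1 + 1 + 1 + 1 + 1 + 1 + 1 + 1 + 1

10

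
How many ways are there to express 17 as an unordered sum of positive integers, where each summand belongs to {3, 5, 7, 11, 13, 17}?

The partitions of 17 that satisfy the conditions:
17
11 + 3 + 3
7 + 7 + 3
7 + 5 + 5
5 + 3 + 3 + 3 + 3
That's 5 in total.

5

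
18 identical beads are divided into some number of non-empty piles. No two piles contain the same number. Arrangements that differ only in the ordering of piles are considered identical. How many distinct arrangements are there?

A partial list (first 12 by largest part):
18
1,17
2,16
3,15
1,2,15
4,14
1,3,14
5,13
1,4,13
2,3,13
6,12
1,5,12
…and 34 more, for 46 total.

46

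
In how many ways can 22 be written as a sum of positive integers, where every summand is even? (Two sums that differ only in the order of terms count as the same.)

56

A partial list (first 12 by largest part):
22
20,2
18,4
18,2,2
16,6
16,4,2
16,2,2,2
14,8
14,6,2
14,4,4
14,4,2,2
14,2,2,2,2
…and 44 more, for 56 total.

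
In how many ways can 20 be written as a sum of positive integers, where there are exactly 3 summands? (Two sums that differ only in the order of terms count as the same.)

33

A partial list (first 12 by largest part):
1 + 1 + 18
1 + 2 + 17
1 + 3 + 16
2 + 2 + 16
1 + 4 + 15
2 + 3 + 15
1 + 5 + 14
2 + 4 + 14
3 + 3 + 14
1 + 6 + 13
2 + 5 + 13
3 + 4 + 13
…and 21 more, for 33 total.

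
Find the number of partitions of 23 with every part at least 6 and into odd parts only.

2

Enumerating:
23
9, 7, 7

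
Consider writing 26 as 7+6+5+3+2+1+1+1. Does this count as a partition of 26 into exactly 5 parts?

The parts sum to 26, and the condition 'there are exactly 5 summands' is violated.

No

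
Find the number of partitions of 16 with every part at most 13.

227

Systematic enumeration (by largest part, then next-largest, …) yields 227.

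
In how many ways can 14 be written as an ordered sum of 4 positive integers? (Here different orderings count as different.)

Place 3 bars in the 13 internal gaps of a row of 14 dots: C(13,3) = 286.

286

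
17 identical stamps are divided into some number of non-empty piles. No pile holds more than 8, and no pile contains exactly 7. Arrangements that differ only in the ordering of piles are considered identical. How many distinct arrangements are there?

Direct enumeration gives 190 partitions.

190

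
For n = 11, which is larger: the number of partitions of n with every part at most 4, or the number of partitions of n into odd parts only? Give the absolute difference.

Partitions of 11 with every part at most 4: 27.
Partitions of 11 into odd parts only: 12.
|27 − 12| = 15.

15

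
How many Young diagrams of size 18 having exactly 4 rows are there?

A partial list (first 12 by largest part):
1 + 1 + 1 + 15
1 + 1 + 2 + 14
1 + 1 + 3 + 13
1 + 2 + 2 + 13
1 + 1 + 4 + 12
1 + 2 + 3 + 12
2 + 2 + 2 + 12
1 + 1 + 5 + 11
1 + 2 + 4 + 11
1 + 3 + 3 + 11
2 + 2 + 3 + 11
1 + 1 + 6 + 10
…and 35 more, for 47 total.

47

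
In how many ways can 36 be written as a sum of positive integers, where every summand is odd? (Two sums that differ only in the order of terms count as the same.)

668

Systematic enumeration (by largest part, then next-largest, …) yields 668.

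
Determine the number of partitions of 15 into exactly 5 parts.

A partial list (first 12 by largest part):
1+1+1+1+11
1+1+1+2+10
1+1+1+3+9
1+1+2+2+9
1+1+1+4+8
1+1+2+3+8
1+2+2+2+8
1+1+1+5+7
1+1+2+4+7
1+1+3+3+7
1+2+2+3+7
2+2+2+2+7
…and 18 more, for 30 total.

30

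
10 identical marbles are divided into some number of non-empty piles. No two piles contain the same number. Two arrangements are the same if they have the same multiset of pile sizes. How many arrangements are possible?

Enumerating:
10
9 + 1
8 + 2
7 + 3
7 + 2 + 1
6 + 4
6 + 3 + 1
5 + 4 + 1
5 + 3 + 2
4 + 3 + 2 + 1
Counting gives 10.

10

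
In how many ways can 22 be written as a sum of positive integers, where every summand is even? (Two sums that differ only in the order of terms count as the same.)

56

A partial list (first 12 by largest part):
22
20, 2
18, 4
18, 2, 2
16, 6
16, 4, 2
16, 2, 2, 2
14, 8
14, 6, 2
14, 4, 4
14, 4, 2, 2
14, 2, 2, 2, 2
…and 44 more, for 56 total.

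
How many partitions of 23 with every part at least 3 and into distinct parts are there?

There are too many to list fully; the first 12 (by largest part) are:
23
20+3
19+4
18+5
17+6
16+7
16+4+3
15+8
15+5+3
14+9
14+6+3
14+5+4
…and 20 more, for 32 total.

32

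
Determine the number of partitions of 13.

101

There are 101 such partitions.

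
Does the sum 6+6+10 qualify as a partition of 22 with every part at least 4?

Yes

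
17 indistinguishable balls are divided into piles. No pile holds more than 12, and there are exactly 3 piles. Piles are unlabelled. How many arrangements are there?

Enumerating:
12+4+1
12+3+2
11+5+1
11+4+2
11+3+3
10+6+1
10+5+2
10+4+3
9+7+1
9+6+2
9+5+3
9+4+4
8+8+1
8+7+2
8+6+3
8+5+4
7+7+3
7+6+4
7+5+5
6+6+5

20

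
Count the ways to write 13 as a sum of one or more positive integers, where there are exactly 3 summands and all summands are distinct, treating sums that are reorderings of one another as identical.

8

Enumerating:
10, 2, 1
9, 3, 1
8, 4, 1
8, 3, 2
7, 5, 1
7, 4, 2
6, 5, 2
6, 4, 3
That's 8 in total.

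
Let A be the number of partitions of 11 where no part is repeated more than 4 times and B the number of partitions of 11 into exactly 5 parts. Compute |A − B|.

34

Partitions of 11 where no part is repeated more than 4 times: 44.
Partitions of 11 into exactly 5 parts: 10.
|44 − 10| = 34.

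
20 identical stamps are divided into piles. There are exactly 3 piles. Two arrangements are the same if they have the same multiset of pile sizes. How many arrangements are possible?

33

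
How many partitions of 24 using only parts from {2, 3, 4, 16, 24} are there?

They are:
24
16, 4, 4
16, 4, 2, 2
16, 3, 3, 2
16, 2, 2, 2, 2
4, 4, 4, 4, 4, 4
4, 4, 4, 4, 4, 2, 2
4, 4, 4, 4, 3, 3, 2
4, 4, 4, 4, 2, 2, 2, 2
4, 4, 4, 3, 3, 3, 3
4, 4, 4, 3, 3, 2, 2, 2
4, 4, 4, 2, 2, 2, 2, 2, 2
4, 4, 3, 3, 3, 3, 2, 2
4, 4, 3, 3, 2, 2, 2, 2, 2
4, 4, 2, 2, 2, 2, 2, 2, 2, 2
4, 3, 3, 3, 3, 3, 3, 2
4, 3, 3, 3, 3, 2, 2, 2, 2
4, 3, 3, 2, 2, 2, 2, 2, 2, 2
4, 2, 2, 2, 2, 2, 2, 2, 2, 2, 2
3, 3, 3, 3, 3, 3, 3, 3
3, 3, 3, 3, 3, 3, 2, 2, 2
3, 3, 3, 3, 2, 2, 2, 2, 2, 2
3, 3, 2, 2, 2, 2, 2, 2, 2, 2, 2
2, 2, 2, 2, 2, 2, 2, 2, 2, 2, 2, 2

24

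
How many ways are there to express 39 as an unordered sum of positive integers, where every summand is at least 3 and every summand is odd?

Enumerating by decreasing first part gives 118 partitions in all.

118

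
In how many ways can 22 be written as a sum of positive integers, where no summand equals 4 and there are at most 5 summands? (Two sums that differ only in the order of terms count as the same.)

171

Direct enumeration gives 171 partitions.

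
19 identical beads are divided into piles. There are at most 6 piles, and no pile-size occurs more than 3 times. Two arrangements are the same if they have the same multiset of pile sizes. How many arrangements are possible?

Enumerating by decreasing first part gives 215 partitions in all.

215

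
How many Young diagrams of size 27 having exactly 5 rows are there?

255

Systematic enumeration (by largest part, then next-largest, …) yields 255.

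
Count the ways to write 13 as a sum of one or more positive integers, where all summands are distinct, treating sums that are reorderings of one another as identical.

Enumerating:
13
12, 1
11, 2
10, 3
10, 2, 1
9, 4
9, 3, 1
8, 5
8, 4, 1
8, 3, 2
7, 6
7, 5, 1
7, 4, 2
7, 3, 2, 1
6, 5, 2
6, 4, 3
6, 4, 2, 1
5, 4, 3, 1
That's 18 in total.

18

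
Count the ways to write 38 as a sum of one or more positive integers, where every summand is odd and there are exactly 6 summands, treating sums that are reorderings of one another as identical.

There are 136 such partitions.

136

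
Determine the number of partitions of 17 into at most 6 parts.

163

Counting exhaustively, 163 partitions satisfy the conditions.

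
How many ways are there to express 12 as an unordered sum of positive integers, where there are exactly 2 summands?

6

They are:
11, 1
10, 2
9, 3
8, 4
7, 5
6, 6
That's 6 in total.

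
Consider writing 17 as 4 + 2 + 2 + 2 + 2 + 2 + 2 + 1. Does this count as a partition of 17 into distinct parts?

The parts sum to 17, and the condition 'all summands are distinct' is violated.

No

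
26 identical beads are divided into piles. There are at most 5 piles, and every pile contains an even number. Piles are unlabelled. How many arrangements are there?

There are too many to list fully; the first 12 (by largest part) are:
26
24, 2
22, 4
22, 2, 2
20, 6
20, 4, 2
20, 2, 2, 2
18, 8
18, 6, 2
18, 4, 4
18, 4, 2, 2
18, 2, 2, 2, 2
…and 45 more, for 57 total.

57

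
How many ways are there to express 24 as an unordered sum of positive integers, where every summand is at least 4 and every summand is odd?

They are:
19 + 5
17 + 7
15 + 9
13 + 11
9 + 5 + 5 + 5
7 + 7 + 5 + 5
Counting gives 6.

6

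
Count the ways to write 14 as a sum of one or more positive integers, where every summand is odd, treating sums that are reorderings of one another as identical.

22

They are:
1, 13
3, 11
1, 1, 1, 11
5, 9
1, 1, 3, 9
1, 1, 1, 1, 1, 9
7, 7
1, 1, 5, 7
1, 3, 3, 7
1, 1, 1, 1, 3, 7
1, 1, 1, 1, 1, 1, 1, 7
1, 3, 5, 5
1, 1, 1, 1, 5, 5
3, 3, 3, 5
1, 1, 1, 3, 3, 5
1, 1, 1, 1, 1, 1, 3, 5
1, 1, 1, 1, 1, 1, 1, 1, 1, 5
1, 1, 3, 3, 3, 3
1, 1, 1, 1, 1, 3, 3, 3
1, 1, 1, 1, 1, 1, 1, 1, 3, 3
1, 1, 1, 1, 1, 1, 1, 1, 1, 1, 1, 3
1, 1, 1, 1, 1, 1, 1, 1, 1, 1, 1, 1, 1, 1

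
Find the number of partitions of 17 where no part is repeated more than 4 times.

Direct enumeration gives 205 partitions.

205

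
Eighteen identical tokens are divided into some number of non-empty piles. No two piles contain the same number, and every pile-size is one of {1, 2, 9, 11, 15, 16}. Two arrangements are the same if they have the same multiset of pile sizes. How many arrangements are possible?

2

The partitions of 18 that satisfy the conditions:
2,16
1,2,15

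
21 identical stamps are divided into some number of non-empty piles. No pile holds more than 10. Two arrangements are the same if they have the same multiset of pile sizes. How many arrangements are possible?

653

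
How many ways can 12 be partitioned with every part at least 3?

9

Listing the qualifying partitions of 12:
12
9 + 3
8 + 4
7 + 5
6 + 6
6 + 3 + 3
5 + 4 + 3
4 + 4 + 4
3 + 3 + 3 + 3
Counting gives 9.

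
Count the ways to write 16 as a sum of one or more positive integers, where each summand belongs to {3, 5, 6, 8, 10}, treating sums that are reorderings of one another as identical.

Enumerating:
10 + 6
10 + 3 + 3
8 + 8
8 + 5 + 3
6 + 5 + 5
5 + 5 + 3 + 3

6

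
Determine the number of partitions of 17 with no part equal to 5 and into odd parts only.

Listing the qualifying partitions of 17:
17
15, 1, 1
13, 3, 1
13, 1, 1, 1, 1
11, 3, 3
11, 3, 1, 1, 1
11, 1, 1, 1, 1, 1, 1
9, 7, 1
9, 3, 3, 1, 1
9, 3, 1, 1, 1, 1, 1
9, 1, 1, 1, 1, 1, 1, 1, 1
7, 7, 3
7, 7, 1, 1, 1
7, 3, 3, 3, 1
7, 3, 3, 1, 1, 1, 1
7, 3, 1, 1, 1, 1, 1, 1, 1
7, 1, 1, 1, 1, 1, 1, 1, 1, 1, 1
3, 3, 3, 3, 3, 1, 1
3, 3, 3, 3, 1, 1, 1, 1, 1
3, 3, 3, 1, 1, 1, 1, 1, 1, 1, 1
3, 3, 1, 1, 1, 1, 1, 1, 1, 1, 1, 1, 1
3, 1, 1, 1, 1, 1, 1, 1, 1, 1, 1, 1, 1, 1, 1
1, 1, 1, 1, 1, 1, 1, 1, 1, 1, 1, 1, 1, 1, 1, 1, 1

23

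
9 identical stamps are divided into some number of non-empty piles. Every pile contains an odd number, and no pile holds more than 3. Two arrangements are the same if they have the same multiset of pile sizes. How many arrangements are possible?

4

Listing the qualifying partitions of 9:
3, 3, 3
3, 3, 1, 1, 1
3, 1, 1, 1, 1, 1, 1
1, 1, 1, 1, 1, 1, 1, 1, 1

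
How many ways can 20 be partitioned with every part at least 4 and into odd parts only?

Enumerating:
15+5
13+7
11+9
5+5+5+5

4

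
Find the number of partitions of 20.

A full systematic count gives 627.

627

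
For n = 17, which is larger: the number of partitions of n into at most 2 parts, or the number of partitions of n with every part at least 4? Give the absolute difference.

Partitions of 17 into at most 2 parts: 9.
Partitions of 17 with every part at least 4: 12.
|9 − 12| = 3.

3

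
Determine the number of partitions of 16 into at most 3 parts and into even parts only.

10

Listing the qualifying partitions of 16:
16
14+2
12+4
12+2+2
10+6
10+4+2
8+8
8+6+2
8+4+4
6+6+4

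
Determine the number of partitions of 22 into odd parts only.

There are 89 such partitions.

89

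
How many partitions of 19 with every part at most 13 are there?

Enumerating by decreasing first part gives 471 partitions in all.

471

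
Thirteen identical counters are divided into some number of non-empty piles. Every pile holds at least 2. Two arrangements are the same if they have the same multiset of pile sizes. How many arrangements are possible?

24

Enumerating:
13
2, 11
3, 10
4, 9
2, 2, 9
5, 8
2, 3, 8
6, 7
2, 4, 7
3, 3, 7
2, 2, 2, 7
2, 5, 6
3, 4, 6
2, 2, 3, 6
3, 5, 5
4, 4, 5
2, 2, 4, 5
2, 3, 3, 5
2, 2, 2, 2, 5
2, 3, 4, 4
3, 3, 3, 4
2, 2, 2, 3, 4
2, 2, 3, 3, 3
2, 2, 2, 2, 2, 3
Counting gives 24.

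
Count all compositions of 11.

The number of compositions of n is 2^(n−1); here 2^10 = 1024.

1024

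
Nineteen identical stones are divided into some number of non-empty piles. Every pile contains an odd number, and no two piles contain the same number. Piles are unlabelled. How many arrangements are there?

6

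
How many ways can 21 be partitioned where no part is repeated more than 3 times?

395

Counting exhaustively, 395 partitions satisfy the conditions.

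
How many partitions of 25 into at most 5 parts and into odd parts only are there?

47

A partial list (first 12 by largest part):
25
23+1+1
21+3+1
21+1+1+1+1
19+5+1
19+3+3
19+3+1+1+1
17+7+1
17+5+3
17+5+1+1+1
17+3+3+1+1
15+9+1
…and 35 more, for 47 total.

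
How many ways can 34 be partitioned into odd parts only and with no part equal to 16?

512

Direct enumeration gives 512 partitions.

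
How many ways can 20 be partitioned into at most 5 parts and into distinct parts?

There are too many to list fully; the first 12 (by largest part) are:
20
19,1
18,2
17,3
17,2,1
16,4
16,3,1
15,5
15,4,1
15,3,2
14,6
14,5,1
…and 52 more, for 64 total.

64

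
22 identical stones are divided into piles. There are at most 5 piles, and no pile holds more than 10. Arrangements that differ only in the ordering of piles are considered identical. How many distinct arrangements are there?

134

Enumerating by decreasing first part gives 134 partitions in all.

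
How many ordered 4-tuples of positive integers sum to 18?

By stars and bars with positive parts, the count is C(17,3) = 680.

680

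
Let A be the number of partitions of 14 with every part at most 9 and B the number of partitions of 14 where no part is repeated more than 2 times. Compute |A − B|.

Partitions of 14 with every part at most 9: 123.
Partitions of 14 where no part is repeated more than 2 times: 57.
|123 − 57| = 66.

66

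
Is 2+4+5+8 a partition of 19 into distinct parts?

Yes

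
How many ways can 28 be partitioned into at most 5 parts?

A full systematic count gives 540.

540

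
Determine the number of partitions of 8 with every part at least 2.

7

Enumerating:
8
6 + 2
5 + 3
4 + 4
4 + 2 + 2
3 + 3 + 2
2 + 2 + 2 + 2
That's 7 in total.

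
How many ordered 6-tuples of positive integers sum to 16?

3003

A composition of 16 into 6 positive parts is chosen by placing 5 dividers among the 15 gaps between 16 units: C(15,5) = 3003.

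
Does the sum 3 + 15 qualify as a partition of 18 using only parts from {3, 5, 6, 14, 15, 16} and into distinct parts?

Yes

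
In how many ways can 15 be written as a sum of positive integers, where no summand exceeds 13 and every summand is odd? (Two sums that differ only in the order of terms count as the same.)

A partial list (first 12 by largest part):
13+1+1
11+3+1
11+1+1+1+1
9+5+1
9+3+3
9+3+1+1+1
9+1+1+1+1+1+1
7+7+1
7+5+3
7+5+1+1+1
7+3+3+1+1
7+3+1+1+1+1+1
…and 14 more, for 26 total.

26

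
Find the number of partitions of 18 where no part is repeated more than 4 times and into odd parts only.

26

A partial list (first 12 by largest part):
17 + 1
15 + 3
15 + 1 + 1 + 1
13 + 5
13 + 3 + 1 + 1
11 + 7
11 + 5 + 1 + 1
11 + 3 + 3 + 1
11 + 3 + 1 + 1 + 1 + 1
9 + 9
9 + 7 + 1 + 1
9 + 5 + 3 + 1
…and 14 more, for 26 total.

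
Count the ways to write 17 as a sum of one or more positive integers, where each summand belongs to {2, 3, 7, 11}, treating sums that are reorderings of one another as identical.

Enumerating:
11 + 3 + 3
11 + 2 + 2 + 2
7 + 7 + 3
7 + 3 + 3 + 2 + 2
7 + 2 + 2 + 2 + 2 + 2
3 + 3 + 3 + 3 + 3 + 2
3 + 3 + 3 + 2 + 2 + 2 + 2
3 + 2 + 2 + 2 + 2 + 2 + 2 + 2
Counting gives 8.

8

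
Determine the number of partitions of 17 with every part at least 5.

The partitions of 17 that satisfy the conditions:
17
5 + 12
6 + 11
7 + 10
8 + 9
5 + 5 + 7
5 + 6 + 6

7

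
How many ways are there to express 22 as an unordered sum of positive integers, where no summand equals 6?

771

Systematic enumeration (by largest part, then next-largest, …) yields 771.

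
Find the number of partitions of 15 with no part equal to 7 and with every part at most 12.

Counting exhaustively, 150 partitions satisfy the conditions.

150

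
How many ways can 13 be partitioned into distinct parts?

Listing the qualifying partitions of 13:
13
1,12
2,11
3,10
1,2,10
4,9
1,3,9
5,8
1,4,8
2,3,8
6,7
1,5,7
2,4,7
1,2,3,7
2,5,6
3,4,6
1,2,4,6
1,3,4,5
Counting gives 18.

18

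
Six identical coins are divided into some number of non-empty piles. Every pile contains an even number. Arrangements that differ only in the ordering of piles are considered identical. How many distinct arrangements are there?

3

The partitions of 6 that satisfy the conditions:
6
4 + 2
2 + 2 + 2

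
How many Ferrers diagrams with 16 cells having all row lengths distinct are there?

32

A partial list (first 12 by largest part):
16
15 + 1
14 + 2
13 + 3
13 + 2 + 1
12 + 4
12 + 3 + 1
11 + 5
11 + 4 + 1
11 + 3 + 2
10 + 6
10 + 5 + 1
…and 20 more, for 32 total.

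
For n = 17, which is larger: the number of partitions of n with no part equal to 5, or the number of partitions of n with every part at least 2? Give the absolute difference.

154

Partitions of 17 with no part equal to 5: 220.
Partitions of 17 with every part at least 2: 66.
|220 − 66| = 154.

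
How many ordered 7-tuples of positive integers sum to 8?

7

Equivalently, choose which 6 of the 7 gaps become plus signs: C(7,6) = 7.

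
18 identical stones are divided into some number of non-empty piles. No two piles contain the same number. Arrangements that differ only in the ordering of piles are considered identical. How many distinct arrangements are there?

46

A partial list (first 12 by largest part):
18
1,17
2,16
3,15
1,2,15
4,14
1,3,14
5,13
1,4,13
2,3,13
6,12
1,5,12
…and 34 more, for 46 total.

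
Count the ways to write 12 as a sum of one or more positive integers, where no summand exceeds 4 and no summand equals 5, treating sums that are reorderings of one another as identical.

34

A partial list (first 12 by largest part):
4, 4, 4
4, 4, 3, 1
4, 4, 2, 2
4, 4, 2, 1, 1
4, 4, 1, 1, 1, 1
4, 3, 3, 2
4, 3, 3, 1, 1
4, 3, 2, 2, 1
4, 3, 2, 1, 1, 1
4, 3, 1, 1, 1, 1, 1
4, 2, 2, 2, 2
4, 2, 2, 2, 1, 1
…and 22 more, for 34 total.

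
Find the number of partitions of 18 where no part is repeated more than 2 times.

A full systematic count gives 135.

135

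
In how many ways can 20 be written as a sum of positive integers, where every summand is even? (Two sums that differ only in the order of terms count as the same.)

42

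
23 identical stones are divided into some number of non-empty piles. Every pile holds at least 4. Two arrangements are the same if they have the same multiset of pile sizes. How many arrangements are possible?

39

There are too many to list fully; the first 12 (by largest part) are:
23
19,4
18,5
17,6
16,7
15,8
15,4,4
14,9
14,5,4
13,10
13,6,4
13,5,5
…and 27 more, for 39 total.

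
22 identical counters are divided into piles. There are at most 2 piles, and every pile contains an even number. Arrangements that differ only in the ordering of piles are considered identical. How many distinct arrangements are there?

6

Listing the qualifying partitions of 22:
22
2,20
4,18
6,16
8,14
10,12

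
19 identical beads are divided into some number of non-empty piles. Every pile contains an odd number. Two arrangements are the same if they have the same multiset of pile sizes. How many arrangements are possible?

54

There are too many to list fully; the first 12 (by largest part) are:
19
17,1,1
15,3,1
15,1,1,1,1
13,5,1
13,3,3
13,3,1,1,1
13,1,1,1,1,1,1
11,7,1
11,5,3
11,5,1,1,1
11,3,3,1,1
…and 42 more, for 54 total.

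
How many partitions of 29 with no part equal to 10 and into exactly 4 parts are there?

155

Systematic enumeration (by largest part, then next-largest, …) yields 155.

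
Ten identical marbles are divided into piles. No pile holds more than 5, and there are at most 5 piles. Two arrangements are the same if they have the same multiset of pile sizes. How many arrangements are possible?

Listing the qualifying partitions of 10:
5 + 5
1 + 4 + 5
2 + 3 + 5
1 + 1 + 3 + 5
1 + 2 + 2 + 5
1 + 1 + 1 + 2 + 5
2 + 4 + 4
1 + 1 + 4 + 4
3 + 3 + 4
1 + 2 + 3 + 4
1 + 1 + 1 + 3 + 4
2 + 2 + 2 + 4
1 + 1 + 2 + 2 + 4
1 + 3 + 3 + 3
2 + 2 + 3 + 3
1 + 1 + 2 + 3 + 3
1 + 2 + 2 + 2 + 3
2 + 2 + 2 + 2 + 2
That's 18 in total.

18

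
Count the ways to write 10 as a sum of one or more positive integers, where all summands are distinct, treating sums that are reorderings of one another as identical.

10

The partitions of 10 that satisfy the conditions:
10
9,1
8,2
7,3
7,2,1
6,4
6,3,1
5,4,1
5,3,2
4,3,2,1
That's 10 in total.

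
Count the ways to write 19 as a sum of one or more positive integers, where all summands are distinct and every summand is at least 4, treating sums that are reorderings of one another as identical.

11

Enumerating:
19
15 + 4
14 + 5
13 + 6
12 + 7
11 + 8
10 + 9
10 + 5 + 4
9 + 6 + 4
8 + 7 + 4
8 + 6 + 5
Counting gives 11.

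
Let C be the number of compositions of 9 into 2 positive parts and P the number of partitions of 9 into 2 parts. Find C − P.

Compositions: C(8,1) = 8.
Unordered (partitions into 2 parts): 4.
Difference: 8 − 4 = 4.

4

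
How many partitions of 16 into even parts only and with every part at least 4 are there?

Enumerating:
16
12+4
10+6
8+8
8+4+4
6+6+4
4+4+4+4

7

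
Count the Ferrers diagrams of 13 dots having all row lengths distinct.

Listing the qualifying partitions of 13:
13
12, 1
11, 2
10, 3
10, 2, 1
9, 4
9, 3, 1
8, 5
8, 4, 1
8, 3, 2
7, 6
7, 5, 1
7, 4, 2
7, 3, 2, 1
6, 5, 2
6, 4, 3
6, 4, 2, 1
5, 4, 3, 1

18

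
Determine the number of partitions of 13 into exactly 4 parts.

18

The partitions of 13 that satisfy the conditions:
1 + 1 + 1 + 10
1 + 1 + 2 + 9
1 + 1 + 3 + 8
1 + 2 + 2 + 8
1 + 1 + 4 + 7
1 + 2 + 3 + 7
2 + 2 + 2 + 7
1 + 1 + 5 + 6
1 + 2 + 4 + 6
1 + 3 + 3 + 6
2 + 2 + 3 + 6
1 + 2 + 5 + 5
1 + 3 + 4 + 5
2 + 2 + 4 + 5
2 + 3 + 3 + 5
1 + 4 + 4 + 4
2 + 3 + 4 + 4
3 + 3 + 3 + 4
Counting gives 18.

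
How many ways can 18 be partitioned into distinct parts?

There are too many to list fully; the first 12 (by largest part) are:
18
17, 1
16, 2
15, 3
15, 2, 1
14, 4
14, 3, 1
13, 5
13, 4, 1
13, 3, 2
12, 6
12, 5, 1
…and 34 more, for 46 total.

46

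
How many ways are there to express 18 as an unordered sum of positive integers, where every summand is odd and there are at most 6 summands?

A partial list (first 12 by largest part):
17, 1
15, 3
15, 1, 1, 1
13, 5
13, 3, 1, 1
13, 1, 1, 1, 1, 1
11, 7
11, 5, 1, 1
11, 3, 3, 1
11, 3, 1, 1, 1, 1
9, 9
9, 7, 1, 1
…and 15 more, for 27 total.

27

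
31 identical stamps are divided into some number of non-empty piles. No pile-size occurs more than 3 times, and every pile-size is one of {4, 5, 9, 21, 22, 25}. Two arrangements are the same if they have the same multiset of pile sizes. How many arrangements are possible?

6

Enumerating:
9+22
4+5+22
5+5+21
4+9+9+9
4+4+5+9+9
4+4+4+5+5+9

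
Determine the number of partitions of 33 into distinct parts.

A full systematic count gives 448.

448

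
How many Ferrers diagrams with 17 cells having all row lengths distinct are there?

38

A partial list (first 12 by largest part):
17
16,1
15,2
14,3
14,2,1
13,4
13,3,1
12,5
12,4,1
12,3,2
11,6
11,5,1
…and 26 more, for 38 total.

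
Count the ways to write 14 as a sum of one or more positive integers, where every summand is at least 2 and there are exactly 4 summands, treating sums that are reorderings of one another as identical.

9

Enumerating:
8+2+2+2
7+3+2+2
6+4+2+2
6+3+3+2
5+5+2+2
5+4+3+2
5+3+3+3
4+4+4+2
4+4+3+3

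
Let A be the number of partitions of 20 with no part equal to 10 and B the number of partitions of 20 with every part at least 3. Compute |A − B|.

536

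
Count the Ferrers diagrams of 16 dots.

Enumerating by decreasing first part gives 231 partitions in all.

231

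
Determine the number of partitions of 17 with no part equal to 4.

Counting exhaustively, 196 partitions satisfy the conditions.

196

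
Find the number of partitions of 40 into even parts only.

627

Enumerating by decreasing first part gives 627 partitions in all.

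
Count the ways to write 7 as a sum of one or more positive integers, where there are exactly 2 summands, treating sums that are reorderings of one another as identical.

3

Listing the qualifying partitions of 7:
6, 1
5, 2
4, 3
Counting gives 3.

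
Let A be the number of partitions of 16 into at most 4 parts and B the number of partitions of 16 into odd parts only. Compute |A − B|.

Partitions of 16 into at most 4 parts: 64.
Partitions of 16 into odd parts only: 32.
|64 − 32| = 32.

32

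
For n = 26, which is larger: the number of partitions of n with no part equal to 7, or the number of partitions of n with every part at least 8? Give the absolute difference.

1937

Partitions of 26 with no part equal to 7: 1946.
Partitions of 26 with every part at least 8: 9.
|1946 − 9| = 1937.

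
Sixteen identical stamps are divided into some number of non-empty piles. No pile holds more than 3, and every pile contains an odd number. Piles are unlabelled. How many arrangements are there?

The partitions of 16 that satisfy the conditions:
1,3,3,3,3,3
1,1,1,1,3,3,3,3
1,1,1,1,1,1,1,3,3,3
1,1,1,1,1,1,1,1,1,1,3,3
1,1,1,1,1,1,1,1,1,1,1,1,1,3
1,1,1,1,1,1,1,1,1,1,1,1,1,1,1,1
Counting gives 6.

6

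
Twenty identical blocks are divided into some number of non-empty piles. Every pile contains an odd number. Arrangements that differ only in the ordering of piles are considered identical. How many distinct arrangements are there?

A partial list (first 12 by largest part):
19, 1
17, 3
17, 1, 1, 1
15, 5
15, 3, 1, 1
15, 1, 1, 1, 1, 1
13, 7
13, 5, 1, 1
13, 3, 3, 1
13, 3, 1, 1, 1, 1
13, 1, 1, 1, 1, 1, 1, 1
11, 9
…and 52 more, for 64 total.

64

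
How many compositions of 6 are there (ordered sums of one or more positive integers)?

32

The number of compositions of n is 2^(n−1); here 2^5 = 32.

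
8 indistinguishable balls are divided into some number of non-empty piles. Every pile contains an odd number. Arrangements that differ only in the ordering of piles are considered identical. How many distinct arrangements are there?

They are:
7 + 1
5 + 3
5 + 1 + 1 + 1
3 + 3 + 1 + 1
3 + 1 + 1 + 1 + 1 + 1
1 + 1 + 1 + 1 + 1 + 1 + 1 + 1

6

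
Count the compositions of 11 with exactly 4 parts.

Place 3 bars in the 10 internal gaps of a row of 11 dots: C(10,3) = 120.

120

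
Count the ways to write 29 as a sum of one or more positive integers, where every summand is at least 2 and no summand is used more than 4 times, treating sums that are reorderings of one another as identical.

700

Systematic enumeration (by largest part, then next-largest, …) yields 700.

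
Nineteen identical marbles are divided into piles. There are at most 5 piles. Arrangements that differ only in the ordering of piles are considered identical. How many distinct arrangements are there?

164

A full systematic count gives 164.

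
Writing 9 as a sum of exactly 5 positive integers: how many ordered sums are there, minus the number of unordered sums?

Ordered (compositions into 5 parts): C(8,4) = 70.
Partitions of 9 into exactly 5 parts: 5.
Difference: 70 − 5 = 65.

65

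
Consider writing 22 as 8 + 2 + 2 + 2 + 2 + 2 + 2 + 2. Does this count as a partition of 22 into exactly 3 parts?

No

The parts sum to 22, and the condition 'there are exactly 3 summands' is violated.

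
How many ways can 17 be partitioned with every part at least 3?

Enumerating:
17
3 + 14
4 + 13
5 + 12
6 + 11
3 + 3 + 11
7 + 10
3 + 4 + 10
8 + 9
3 + 5 + 9
4 + 4 + 9
3 + 6 + 8
4 + 5 + 8
3 + 3 + 3 + 8
3 + 7 + 7
4 + 6 + 7
5 + 5 + 7
3 + 3 + 4 + 7
5 + 6 + 6
3 + 3 + 5 + 6
3 + 4 + 4 + 6
3 + 4 + 5 + 5
4 + 4 + 4 + 5
3 + 3 + 3 + 3 + 5
3 + 3 + 3 + 4 + 4

25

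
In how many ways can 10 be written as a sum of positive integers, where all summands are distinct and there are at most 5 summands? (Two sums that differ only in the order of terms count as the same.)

10

The partitions of 10 that satisfy the conditions:
10
9 + 1
8 + 2
7 + 3
7 + 2 + 1
6 + 4
6 + 3 + 1
5 + 4 + 1
5 + 3 + 2
4 + 3 + 2 + 1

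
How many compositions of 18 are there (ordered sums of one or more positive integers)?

131072

Each of the 17 gaps between 18 units is either a break or not: 2^17 = 131072.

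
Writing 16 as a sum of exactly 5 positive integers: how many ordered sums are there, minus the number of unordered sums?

1328

Compositions: C(15,4) = 1365.
Unordered (partitions into 5 parts): 37.
Difference: 1365 − 37 = 1328.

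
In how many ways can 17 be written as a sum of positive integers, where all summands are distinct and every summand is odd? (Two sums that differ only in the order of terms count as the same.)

Enumerating:
17
13,3,1
11,5,1
9,7,1
9,5,3

5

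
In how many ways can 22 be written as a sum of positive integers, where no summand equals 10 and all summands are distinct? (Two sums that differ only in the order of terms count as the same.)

75

Direct enumeration gives 75 partitions.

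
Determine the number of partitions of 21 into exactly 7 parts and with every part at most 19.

105

There are 105 such partitions.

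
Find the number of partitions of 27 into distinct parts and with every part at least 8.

8

They are:
27
19+8
18+9
17+10
16+11
15+12
14+13
10+9+8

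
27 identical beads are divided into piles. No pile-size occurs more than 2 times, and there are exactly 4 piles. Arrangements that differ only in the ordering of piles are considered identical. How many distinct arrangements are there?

142

Direct enumeration gives 142 partitions.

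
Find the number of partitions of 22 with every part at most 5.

Systematic enumeration (by largest part, then next-largest, …) yields 255.

255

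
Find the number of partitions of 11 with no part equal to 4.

41

A partial list (first 12 by largest part):
11
10+1
9+2
9+1+1
8+3
8+2+1
8+1+1+1
7+3+1
7+2+2
7+2+1+1
7+1+1+1+1
6+5
…and 29 more, for 41 total.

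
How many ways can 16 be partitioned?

Counting exhaustively, 231 partitions satisfy the conditions.

231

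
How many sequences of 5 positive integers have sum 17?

1820

Place 4 bars in the 16 internal gaps of a row of 17 dots: C(16,4) = 1820.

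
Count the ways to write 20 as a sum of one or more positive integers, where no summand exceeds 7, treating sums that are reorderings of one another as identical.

Direct enumeration gives 364 partitions.

364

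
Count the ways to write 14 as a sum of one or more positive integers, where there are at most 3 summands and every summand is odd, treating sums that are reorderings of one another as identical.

Enumerating:
1+13
3+11
5+9
7+7
That's 4 in total.

4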